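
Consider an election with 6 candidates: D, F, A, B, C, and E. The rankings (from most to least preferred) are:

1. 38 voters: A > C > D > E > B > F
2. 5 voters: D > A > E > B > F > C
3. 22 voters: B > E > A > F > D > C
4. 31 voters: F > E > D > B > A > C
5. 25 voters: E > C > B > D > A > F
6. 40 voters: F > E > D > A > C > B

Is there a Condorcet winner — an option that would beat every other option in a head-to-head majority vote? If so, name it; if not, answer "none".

E

E vs D: 118–43 for E.
E vs F: 90–71 for E.
E vs A: 118–43 for E.
E vs B: 139–22 for E.
E vs C: 123–38 for E.
E beats every other option head-to-head.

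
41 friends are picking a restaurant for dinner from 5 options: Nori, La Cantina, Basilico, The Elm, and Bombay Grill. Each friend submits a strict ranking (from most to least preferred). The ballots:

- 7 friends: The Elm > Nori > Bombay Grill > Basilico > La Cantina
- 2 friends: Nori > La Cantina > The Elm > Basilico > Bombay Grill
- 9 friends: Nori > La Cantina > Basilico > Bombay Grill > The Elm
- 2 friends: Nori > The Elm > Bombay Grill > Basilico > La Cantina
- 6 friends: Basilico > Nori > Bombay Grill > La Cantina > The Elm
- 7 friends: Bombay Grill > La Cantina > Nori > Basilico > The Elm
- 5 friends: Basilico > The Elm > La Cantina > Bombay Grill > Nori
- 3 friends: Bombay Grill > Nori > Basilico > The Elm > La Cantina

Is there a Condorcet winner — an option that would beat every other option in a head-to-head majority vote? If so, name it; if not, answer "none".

Nori vs La Cantina: 29–12 for Nori.
Nori vs Basilico: 30–11 for Nori.
Nori vs The Elm: 29–12 for Nori.
Nori vs Bombay Grill: 26–15 for Nori.
Nori beats every other option head-to-head.

Nori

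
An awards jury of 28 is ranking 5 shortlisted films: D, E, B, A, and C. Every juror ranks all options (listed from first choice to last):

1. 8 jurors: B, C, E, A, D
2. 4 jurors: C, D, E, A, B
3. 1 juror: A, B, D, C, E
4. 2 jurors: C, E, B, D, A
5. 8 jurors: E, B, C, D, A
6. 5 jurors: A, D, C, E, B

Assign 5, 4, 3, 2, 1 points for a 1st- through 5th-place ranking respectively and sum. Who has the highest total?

C

D: 8·1 + 4·4 + 1·3 + 2·2 + 8·2 + 5·4 = 67
E: 8·3 + 4·3 + 1·1 + 2·4 + 8·5 + 5·2 = 95
B: 8·5 + 4·1 + 1·4 + 2·3 + 8·4 + 5·1 = 91
A: 8·2 + 4·2 + 1·5 + 2·1 + 8·1 + 5·5 = 64
C: 8·4 + 4·5 + 1·2 + 2·5 + 8·3 + 5·3 = 103
C has the highest Borda score (103).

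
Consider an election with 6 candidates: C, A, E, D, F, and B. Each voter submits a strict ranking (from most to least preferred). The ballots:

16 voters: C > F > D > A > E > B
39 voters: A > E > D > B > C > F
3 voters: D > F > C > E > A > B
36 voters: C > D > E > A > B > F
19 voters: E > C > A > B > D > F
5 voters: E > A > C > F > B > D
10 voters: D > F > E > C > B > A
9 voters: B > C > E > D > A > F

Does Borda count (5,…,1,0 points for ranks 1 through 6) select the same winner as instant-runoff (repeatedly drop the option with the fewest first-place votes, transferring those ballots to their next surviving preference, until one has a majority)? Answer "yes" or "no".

no

Borda — scores: C 455, A 388, E 463, D 411, F 126, B 212. Winner: E.
Instant-runoff — R1 C 52, A 39, E 24, D 13, F 0, B 9 (F out); R2 C 52, A 39, E 24, D 13, B 9 (B out); R3 C 61, A 39, E 24, D 13 (D out); R4 C 64, A 39, E 34 (E out); R5 C 93, A 44 (C winner). Winner: C.
The two methods disagree.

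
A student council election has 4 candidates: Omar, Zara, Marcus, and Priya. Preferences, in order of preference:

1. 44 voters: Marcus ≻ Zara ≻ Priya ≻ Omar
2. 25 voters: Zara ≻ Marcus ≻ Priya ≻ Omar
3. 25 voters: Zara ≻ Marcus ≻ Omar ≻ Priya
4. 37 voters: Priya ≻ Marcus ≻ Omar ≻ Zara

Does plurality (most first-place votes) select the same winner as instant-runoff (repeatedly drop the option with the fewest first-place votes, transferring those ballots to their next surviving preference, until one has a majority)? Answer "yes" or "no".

no

Plurality — first-place votes: Omar 0, Zara 50, Marcus 44, Priya 37. Winner: Zara.
Instant-runoff — R1 Omar 0, Zara 50, Marcus 44, Priya 37 (Omar out); R2 Zara 50, Marcus 44, Priya 37 (Priya out); R3 Zara 50, Marcus 81 (Marcus winner). Winner: Marcus.
The two methods disagree.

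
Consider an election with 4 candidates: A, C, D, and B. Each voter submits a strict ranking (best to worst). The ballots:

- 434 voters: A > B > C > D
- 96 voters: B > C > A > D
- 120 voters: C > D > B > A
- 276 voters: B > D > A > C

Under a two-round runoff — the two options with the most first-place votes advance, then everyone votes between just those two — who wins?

Round 1 first-place votes: A 434, C 120, D 0, B 372.
A and B advance.
Runoff: A is preferred to B by 434 voters; B by 492.
B wins the runoff.

B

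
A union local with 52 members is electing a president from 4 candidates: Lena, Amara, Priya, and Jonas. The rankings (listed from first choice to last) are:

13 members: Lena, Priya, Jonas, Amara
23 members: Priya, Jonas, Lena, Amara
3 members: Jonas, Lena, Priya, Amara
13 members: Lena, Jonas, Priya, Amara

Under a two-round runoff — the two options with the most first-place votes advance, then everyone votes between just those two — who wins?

Round 1 first-place votes: Lena 26, Amara 0, Priya 23, Jonas 3.
Lena and Priya advance.
Runoff: Lena is preferred to Priya by 29 voters; Priya by 23.
Lena wins the runoff.

Lena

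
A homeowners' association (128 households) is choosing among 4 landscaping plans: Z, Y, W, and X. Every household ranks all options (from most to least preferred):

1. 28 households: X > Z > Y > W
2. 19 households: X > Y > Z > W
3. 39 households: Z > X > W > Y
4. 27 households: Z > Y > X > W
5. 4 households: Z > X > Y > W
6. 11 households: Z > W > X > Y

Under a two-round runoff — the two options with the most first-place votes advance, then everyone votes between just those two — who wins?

Round 1 first-place votes: Z 81, Y 0, W 0, X 47.
Z and X advance.
Runoff: Z is preferred to X by 81 voters; X by 47.
Z wins the runoff.

Z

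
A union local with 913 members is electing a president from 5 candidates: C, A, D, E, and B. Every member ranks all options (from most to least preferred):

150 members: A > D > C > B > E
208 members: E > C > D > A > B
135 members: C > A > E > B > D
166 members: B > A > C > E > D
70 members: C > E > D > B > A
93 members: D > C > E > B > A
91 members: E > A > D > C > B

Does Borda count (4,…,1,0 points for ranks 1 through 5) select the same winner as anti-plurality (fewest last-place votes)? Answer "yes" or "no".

Borda — scores: C 2446, A 1984, D 1560, E 2028, B 1112. Winner: C.
Anti-plurality — last-place votes: C 0, A 163, D 301, E 150, B 299. Winner: C.
The two methods agree.

yes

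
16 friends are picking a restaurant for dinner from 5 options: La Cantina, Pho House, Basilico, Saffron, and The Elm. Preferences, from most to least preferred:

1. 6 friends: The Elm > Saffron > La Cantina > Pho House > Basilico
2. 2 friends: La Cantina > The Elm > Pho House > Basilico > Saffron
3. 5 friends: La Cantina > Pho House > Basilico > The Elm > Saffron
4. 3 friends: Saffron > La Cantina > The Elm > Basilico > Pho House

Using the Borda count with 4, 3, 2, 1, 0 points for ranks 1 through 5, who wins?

La Cantina

La Cantina: 6·2 + 2·4 + 5·4 + 3·3 = 49
Pho House: 6·1 + 2·2 + 5·3 + 3·0 = 25
Basilico: 6·0 + 2·1 + 5·2 + 3·1 = 15
Saffron: 6·3 + 2·0 + 5·0 + 3·4 = 30
The Elm: 6·4 + 2·3 + 5·1 + 3·2 = 41
La Cantina has the highest Borda score (49).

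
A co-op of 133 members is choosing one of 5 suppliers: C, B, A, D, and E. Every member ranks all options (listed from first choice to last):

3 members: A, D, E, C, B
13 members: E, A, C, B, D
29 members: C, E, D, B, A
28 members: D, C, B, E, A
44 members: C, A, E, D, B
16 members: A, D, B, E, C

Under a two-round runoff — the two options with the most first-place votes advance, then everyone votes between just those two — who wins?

Round 1 first-place votes: C 73, B 0, A 19, D 28, E 13.
C and D advance.
Runoff: C is preferred to D by 86 voters; D by 47.
C wins the runoff.

C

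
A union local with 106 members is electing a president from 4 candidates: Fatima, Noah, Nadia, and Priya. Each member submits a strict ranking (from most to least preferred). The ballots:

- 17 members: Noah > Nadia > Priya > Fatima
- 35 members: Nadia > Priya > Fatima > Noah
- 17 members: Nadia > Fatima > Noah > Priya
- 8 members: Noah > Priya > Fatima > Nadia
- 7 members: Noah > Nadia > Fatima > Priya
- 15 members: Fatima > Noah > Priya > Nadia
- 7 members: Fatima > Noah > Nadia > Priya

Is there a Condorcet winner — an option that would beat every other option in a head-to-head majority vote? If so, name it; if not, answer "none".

Checking pairwise contests:
Nadia beats Fatima 76–30.
Fatima beats Noah 74–32.
Noah beats Nadia 54–52.
Noah beats Priya 71–35.
Every option loses at least one head-to-head, so there is no Condorcet winner.

none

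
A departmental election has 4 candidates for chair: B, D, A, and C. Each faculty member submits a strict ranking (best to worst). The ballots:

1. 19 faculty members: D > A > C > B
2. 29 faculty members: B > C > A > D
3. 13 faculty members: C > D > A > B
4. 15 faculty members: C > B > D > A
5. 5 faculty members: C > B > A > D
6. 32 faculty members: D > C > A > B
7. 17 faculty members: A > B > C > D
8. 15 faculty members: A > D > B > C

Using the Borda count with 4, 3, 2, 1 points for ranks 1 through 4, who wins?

C

B: 19·1 + 29·4 + 13·1 + 15·3 + 5·3 + 32·1 + 17·3 + 15·2 = 321
D: 19·4 + 29·1 + 13·3 + 15·2 + 5·1 + 32·4 + 17·1 + 15·3 = 369
A: 19·3 + 29·2 + 13·2 + 15·1 + 5·2 + 32·2 + 17·4 + 15·4 = 358
C: 19·2 + 29·3 + 13·4 + 15·4 + 5·4 + 32·3 + 17·2 + 15·1 = 402
C has the highest Borda score (402).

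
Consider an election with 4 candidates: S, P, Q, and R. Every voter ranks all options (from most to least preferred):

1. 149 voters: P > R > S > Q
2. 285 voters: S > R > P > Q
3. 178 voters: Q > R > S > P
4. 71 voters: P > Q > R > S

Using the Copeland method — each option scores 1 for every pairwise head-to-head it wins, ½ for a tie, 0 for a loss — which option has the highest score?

R

S: beats P and Q; loses to R → score 2.
P: beats Q; loses to S and R → score 1.
Q: loses to S, P, and R → score 0.
R: beats S, P, and Q → score 3.
R has the best pairwise record.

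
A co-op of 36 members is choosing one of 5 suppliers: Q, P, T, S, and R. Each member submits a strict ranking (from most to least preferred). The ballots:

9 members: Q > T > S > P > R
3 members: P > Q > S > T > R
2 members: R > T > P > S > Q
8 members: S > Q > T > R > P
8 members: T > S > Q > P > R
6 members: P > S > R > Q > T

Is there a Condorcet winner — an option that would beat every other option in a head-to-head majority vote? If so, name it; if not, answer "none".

Checking pairwise contests:
S beats Q 24–12.
Q beats P 25–11.
Q beats T 26–10.
T beats S 19–17.
Q beats R 28–8.
Every option loses at least one head-to-head, so there is no Condorcet winner.

none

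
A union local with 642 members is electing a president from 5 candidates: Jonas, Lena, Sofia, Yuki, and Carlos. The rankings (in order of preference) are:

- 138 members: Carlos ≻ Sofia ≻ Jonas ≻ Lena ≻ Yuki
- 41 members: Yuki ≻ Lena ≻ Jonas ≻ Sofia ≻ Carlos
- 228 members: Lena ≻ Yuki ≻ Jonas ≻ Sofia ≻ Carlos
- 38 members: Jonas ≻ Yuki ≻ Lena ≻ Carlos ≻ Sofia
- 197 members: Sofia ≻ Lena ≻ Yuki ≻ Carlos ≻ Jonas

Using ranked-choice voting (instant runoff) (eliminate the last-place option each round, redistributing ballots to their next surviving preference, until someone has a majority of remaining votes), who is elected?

Sofia

Round 1: Jonas 38, Lena 228, Sofia 197, Yuki 41, Carlos 138. Eliminate Jonas.
Round 2: Lena 228, Sofia 197, Yuki 79, Carlos 138. Eliminate Yuki.
Round 3: Lena 307, Sofia 197, Carlos 138. Eliminate Carlos.
Round 4: Lena 307, Sofia 335. Sofia has a majority.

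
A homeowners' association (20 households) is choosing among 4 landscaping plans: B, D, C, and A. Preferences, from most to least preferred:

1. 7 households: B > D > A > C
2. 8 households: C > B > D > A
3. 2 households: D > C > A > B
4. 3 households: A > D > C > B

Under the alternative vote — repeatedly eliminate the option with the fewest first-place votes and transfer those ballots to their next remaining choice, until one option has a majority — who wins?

C

Round 1: B 7, D 2, C 8, A 3. Eliminate D.
Round 2: B 7, C 10, A 3. Eliminate A.
Round 3: B 7, C 13. C has a majority.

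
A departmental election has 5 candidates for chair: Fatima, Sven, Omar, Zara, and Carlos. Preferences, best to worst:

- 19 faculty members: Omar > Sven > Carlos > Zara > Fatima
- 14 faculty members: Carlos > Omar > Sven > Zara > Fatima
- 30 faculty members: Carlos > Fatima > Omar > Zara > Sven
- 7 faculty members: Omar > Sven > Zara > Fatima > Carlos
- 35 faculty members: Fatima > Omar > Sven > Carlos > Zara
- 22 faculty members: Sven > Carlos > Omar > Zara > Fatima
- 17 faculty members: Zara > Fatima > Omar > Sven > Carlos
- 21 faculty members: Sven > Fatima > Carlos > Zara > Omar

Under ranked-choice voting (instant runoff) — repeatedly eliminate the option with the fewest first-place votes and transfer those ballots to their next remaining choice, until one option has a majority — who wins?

Sven

Round 1: Fatima 35, Sven 43, Omar 26, Zara 17, Carlos 44. Eliminate Zara.
Round 2: Fatima 52, Sven 43, Omar 26, Carlos 44. Eliminate Omar.
Round 3: Fatima 52, Sven 69, Carlos 44. Eliminate Carlos.
Round 4: Fatima 82, Sven 83. Sven has a majority.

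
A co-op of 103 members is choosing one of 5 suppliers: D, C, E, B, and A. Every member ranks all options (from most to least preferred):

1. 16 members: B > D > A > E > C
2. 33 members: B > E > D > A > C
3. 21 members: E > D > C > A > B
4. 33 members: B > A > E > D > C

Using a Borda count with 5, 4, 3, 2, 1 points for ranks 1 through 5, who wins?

D: 16·4 + 33·3 + 21·4 + 33·2 = 313
C: 16·1 + 33·1 + 21·3 + 33·1 = 145
E: 16·2 + 33·4 + 21·5 + 33·3 = 368
B: 16·5 + 33·5 + 21·1 + 33·5 = 431
A: 16·3 + 33·2 + 21·2 + 33·4 = 288
B has the highest Borda score (431).

B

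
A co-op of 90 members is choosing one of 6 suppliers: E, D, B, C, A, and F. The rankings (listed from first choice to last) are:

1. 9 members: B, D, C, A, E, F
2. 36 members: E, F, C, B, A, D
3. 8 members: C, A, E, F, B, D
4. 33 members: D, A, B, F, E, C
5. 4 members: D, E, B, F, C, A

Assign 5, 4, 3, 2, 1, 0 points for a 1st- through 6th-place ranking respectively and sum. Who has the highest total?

E

E: 9·1 + 36·5 + 8·3 + 33·1 + 4·4 = 262
D: 9·4 + 36·0 + 8·0 + 33·5 + 4·5 = 221
B: 9·5 + 36·2 + 8·1 + 33·3 + 4·3 = 236
C: 9·3 + 36·3 + 8·5 + 33·0 + 4·1 = 179
A: 9·2 + 36·1 + 8·4 + 33·4 + 4·0 = 218
F: 9·0 + 36·4 + 8·2 + 33·2 + 4·2 = 234
E has the highest Borda score (262).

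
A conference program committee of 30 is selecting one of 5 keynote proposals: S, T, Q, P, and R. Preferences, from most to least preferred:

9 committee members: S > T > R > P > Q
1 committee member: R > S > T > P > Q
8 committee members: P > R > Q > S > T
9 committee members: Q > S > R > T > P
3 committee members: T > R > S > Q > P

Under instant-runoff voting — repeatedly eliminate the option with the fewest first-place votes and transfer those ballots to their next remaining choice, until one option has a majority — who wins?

Round 1: S 9, T 3, Q 9, P 8, R 1. Eliminate R.
Round 2: S 10, T 3, Q 9, P 8. Eliminate T.
Round 3: S 13, Q 9, P 8. Eliminate P.
Round 4: S 13, Q 17. Q has a majority.

Q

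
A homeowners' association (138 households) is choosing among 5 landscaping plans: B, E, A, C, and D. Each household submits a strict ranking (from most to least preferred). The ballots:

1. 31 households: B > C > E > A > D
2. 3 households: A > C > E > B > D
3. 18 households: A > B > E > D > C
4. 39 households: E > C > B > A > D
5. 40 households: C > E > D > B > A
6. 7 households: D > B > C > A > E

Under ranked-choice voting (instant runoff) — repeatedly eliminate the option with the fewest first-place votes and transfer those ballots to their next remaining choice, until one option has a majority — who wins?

C

Round 1: B 31, E 39, A 21, C 40, D 7. Eliminate D.
Round 2: B 38, E 39, A 21, C 40. Eliminate A.
Round 3: B 56, E 39, C 43. Eliminate E.
Round 4: B 56, C 82. C has a majority.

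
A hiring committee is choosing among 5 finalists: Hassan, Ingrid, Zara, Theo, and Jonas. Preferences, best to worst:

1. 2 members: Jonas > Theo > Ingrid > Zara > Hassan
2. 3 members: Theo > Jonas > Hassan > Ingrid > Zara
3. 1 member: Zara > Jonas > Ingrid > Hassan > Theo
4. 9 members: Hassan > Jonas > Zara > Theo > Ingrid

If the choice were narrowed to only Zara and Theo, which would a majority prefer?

Zara

Voters preferring Zara to Theo: 10; preferring Theo to Zara: 5.
Zara wins the head-to-head.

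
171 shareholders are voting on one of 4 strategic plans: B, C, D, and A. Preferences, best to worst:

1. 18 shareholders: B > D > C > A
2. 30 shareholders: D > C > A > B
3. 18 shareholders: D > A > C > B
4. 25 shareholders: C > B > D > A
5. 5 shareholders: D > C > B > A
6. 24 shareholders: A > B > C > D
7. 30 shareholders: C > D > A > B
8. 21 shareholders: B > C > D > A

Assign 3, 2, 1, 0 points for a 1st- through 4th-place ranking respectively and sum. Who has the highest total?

C

B: 18·3 + 30·0 + 18·0 + 25·2 + 5·1 + 24·2 + 30·0 + 21·3 = 220
C: 18·1 + 30·2 + 18·1 + 25·3 + 5·2 + 24·1 + 30·3 + 21·2 = 337
D: 18·2 + 30·3 + 18·3 + 25·1 + 5·3 + 24·0 + 30·2 + 21·1 = 301
A: 18·0 + 30·1 + 18·2 + 25·0 + 5·0 + 24·3 + 30·1 + 21·0 = 168
C has the highest Borda score (337).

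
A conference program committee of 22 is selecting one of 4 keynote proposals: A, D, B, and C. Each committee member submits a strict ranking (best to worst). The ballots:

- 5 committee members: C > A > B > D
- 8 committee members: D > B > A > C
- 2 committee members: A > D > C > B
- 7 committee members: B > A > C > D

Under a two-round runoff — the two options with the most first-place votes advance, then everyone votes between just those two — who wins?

B

Round 1 first-place votes: A 2, D 8, B 7, C 5.
D and B advance.
Runoff: D is preferred to B by 10 voters; B by 12.
B wins the runoff.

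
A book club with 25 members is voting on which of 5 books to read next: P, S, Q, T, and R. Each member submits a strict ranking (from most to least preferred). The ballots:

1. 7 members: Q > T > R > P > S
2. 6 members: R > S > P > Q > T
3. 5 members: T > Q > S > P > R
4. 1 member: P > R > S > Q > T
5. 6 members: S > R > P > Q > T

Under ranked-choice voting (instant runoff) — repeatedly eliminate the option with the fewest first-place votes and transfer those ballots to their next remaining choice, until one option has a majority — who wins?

Round 1: P 1, S 6, Q 7, T 5, R 6. Eliminate P.
Round 2: S 6, Q 7, T 5, R 7. Eliminate T.
Round 3: S 6, Q 12, R 7. Eliminate S.
Round 4: Q 12, R 13. R has a majority.

R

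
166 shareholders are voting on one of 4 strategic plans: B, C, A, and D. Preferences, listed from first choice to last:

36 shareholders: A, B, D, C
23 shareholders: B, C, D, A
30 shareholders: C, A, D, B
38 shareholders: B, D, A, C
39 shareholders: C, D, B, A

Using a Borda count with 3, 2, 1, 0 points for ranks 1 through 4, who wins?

B: 36·2 + 23·3 + 30·0 + 38·3 + 39·1 = 294
C: 36·0 + 23·2 + 30·3 + 38·0 + 39·3 = 253
A: 36·3 + 23·0 + 30·2 + 38·1 + 39·0 = 206
D: 36·1 + 23·1 + 30·1 + 38·2 + 39·2 = 243
B has the highest Borda score (294).

B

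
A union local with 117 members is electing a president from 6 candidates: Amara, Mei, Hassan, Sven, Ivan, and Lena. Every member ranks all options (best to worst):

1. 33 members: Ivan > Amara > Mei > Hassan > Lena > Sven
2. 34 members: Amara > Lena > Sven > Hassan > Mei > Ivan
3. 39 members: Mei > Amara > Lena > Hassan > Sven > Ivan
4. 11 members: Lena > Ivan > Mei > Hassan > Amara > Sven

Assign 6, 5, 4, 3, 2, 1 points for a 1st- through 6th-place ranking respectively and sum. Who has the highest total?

Amara

Amara: 33·5 + 34·6 + 39·5 + 11·2 = 586
Mei: 33·4 + 34·2 + 39·6 + 11·4 = 478
Hassan: 33·3 + 34·3 + 39·3 + 11·3 = 351
Sven: 33·1 + 34·4 + 39·2 + 11·1 = 258
Ivan: 33·6 + 34·1 + 39·1 + 11·5 = 326
Lena: 33·2 + 34·5 + 39·4 + 11·6 = 458
Amara has the highest Borda score (586).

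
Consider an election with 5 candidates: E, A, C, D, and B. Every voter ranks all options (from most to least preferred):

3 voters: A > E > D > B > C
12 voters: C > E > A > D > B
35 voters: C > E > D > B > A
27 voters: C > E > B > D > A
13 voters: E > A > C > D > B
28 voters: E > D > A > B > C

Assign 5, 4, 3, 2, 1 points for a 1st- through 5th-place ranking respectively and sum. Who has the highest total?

E: 3·4 + 12·4 + 35·4 + 27·4 + 13·5 + 28·5 = 513
A: 3·5 + 12·3 + 35·1 + 27·1 + 13·4 + 28·3 = 249
C: 3·1 + 12·5 + 35·5 + 27·5 + 13·3 + 28·1 = 440
D: 3·3 + 12·2 + 35·3 + 27·2 + 13·2 + 28·4 = 330
B: 3·2 + 12·1 + 35·2 + 27·3 + 13·1 + 28·2 = 238
E has the highest Borda score (513).

E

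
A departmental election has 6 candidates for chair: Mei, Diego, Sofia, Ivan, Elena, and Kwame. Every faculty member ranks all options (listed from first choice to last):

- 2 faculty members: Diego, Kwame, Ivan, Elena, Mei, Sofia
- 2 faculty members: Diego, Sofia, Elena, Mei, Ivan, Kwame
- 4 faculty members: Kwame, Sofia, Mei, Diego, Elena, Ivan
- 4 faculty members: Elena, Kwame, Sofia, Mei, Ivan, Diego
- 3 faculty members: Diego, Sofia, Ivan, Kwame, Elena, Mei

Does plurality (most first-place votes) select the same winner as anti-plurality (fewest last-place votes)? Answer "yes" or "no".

Plurality — first-place votes: Mei 0, Diego 7, Sofia 0, Ivan 0, Elena 4, Kwame 4. Winner: Diego.
Anti-plurality — last-place votes: Mei 3, Diego 4, Sofia 2, Ivan 4, Elena 0, Kwame 2. Winner: Elena.
The two methods disagree.

no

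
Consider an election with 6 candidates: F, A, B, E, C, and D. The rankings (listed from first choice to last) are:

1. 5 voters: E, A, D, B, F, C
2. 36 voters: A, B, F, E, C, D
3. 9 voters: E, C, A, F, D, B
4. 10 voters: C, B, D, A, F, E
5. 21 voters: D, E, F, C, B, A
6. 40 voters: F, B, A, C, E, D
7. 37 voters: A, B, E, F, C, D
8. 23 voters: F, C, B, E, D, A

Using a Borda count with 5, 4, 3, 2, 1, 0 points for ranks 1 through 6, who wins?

F

F: 5·1 + 36·3 + 9·2 + 10·1 + 21·3 + 40·5 + 37·2 + 23·5 = 593
A: 5·4 + 36·5 + 9·3 + 10·2 + 21·0 + 40·3 + 37·5 + 23·0 = 552
B: 5·2 + 36·4 + 9·0 + 10·4 + 21·1 + 40·4 + 37·4 + 23·3 = 592
E: 5·5 + 36·2 + 9·5 + 10·0 + 21·4 + 40·1 + 37·3 + 23·2 = 423
C: 5·0 + 36·1 + 9·4 + 10·5 + 21·2 + 40·2 + 37·1 + 23·4 = 373
D: 5·3 + 36·0 + 9·1 + 10·3 + 21·5 + 40·0 + 37·0 + 23·1 = 182
F has the highest Borda score (593).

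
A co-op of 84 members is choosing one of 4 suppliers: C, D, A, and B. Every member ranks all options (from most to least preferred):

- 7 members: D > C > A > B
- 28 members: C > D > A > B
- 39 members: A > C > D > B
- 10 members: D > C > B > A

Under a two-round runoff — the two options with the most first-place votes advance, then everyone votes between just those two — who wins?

C

Round 1 first-place votes: C 28, D 17, A 39, B 0.
A and C advance.
Runoff: A is preferred to C by 39 voters; C by 45.
C wins the runoff.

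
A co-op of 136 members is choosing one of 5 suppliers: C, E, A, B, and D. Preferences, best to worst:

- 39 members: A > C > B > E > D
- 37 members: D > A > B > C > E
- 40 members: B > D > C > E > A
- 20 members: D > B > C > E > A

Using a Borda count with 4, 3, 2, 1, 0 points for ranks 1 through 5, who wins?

C: 39·3 + 37·1 + 40·2 + 20·2 = 274
E: 39·1 + 37·0 + 40·1 + 20·1 = 99
A: 39·4 + 37·3 + 40·0 + 20·0 = 267
B: 39·2 + 37·2 + 40·4 + 20·3 = 372
D: 39·0 + 37·4 + 40·3 + 20·4 = 348
B has the highest Borda score (372).

B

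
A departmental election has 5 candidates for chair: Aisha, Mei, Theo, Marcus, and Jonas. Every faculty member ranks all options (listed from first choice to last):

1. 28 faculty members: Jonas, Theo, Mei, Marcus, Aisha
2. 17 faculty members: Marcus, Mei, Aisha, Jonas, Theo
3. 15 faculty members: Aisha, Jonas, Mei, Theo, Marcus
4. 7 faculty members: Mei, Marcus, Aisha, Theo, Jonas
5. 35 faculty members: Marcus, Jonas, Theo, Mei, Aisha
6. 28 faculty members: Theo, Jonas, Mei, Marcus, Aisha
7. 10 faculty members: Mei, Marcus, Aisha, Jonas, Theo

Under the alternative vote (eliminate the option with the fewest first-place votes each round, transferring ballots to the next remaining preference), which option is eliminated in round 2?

Mei

Round 1: Aisha 15, Mei 17, Theo 28, Marcus 52, Jonas 28. Eliminate Aisha.
Round 2: Mei 17, Theo 28, Marcus 52, Jonas 43. Eliminate Mei.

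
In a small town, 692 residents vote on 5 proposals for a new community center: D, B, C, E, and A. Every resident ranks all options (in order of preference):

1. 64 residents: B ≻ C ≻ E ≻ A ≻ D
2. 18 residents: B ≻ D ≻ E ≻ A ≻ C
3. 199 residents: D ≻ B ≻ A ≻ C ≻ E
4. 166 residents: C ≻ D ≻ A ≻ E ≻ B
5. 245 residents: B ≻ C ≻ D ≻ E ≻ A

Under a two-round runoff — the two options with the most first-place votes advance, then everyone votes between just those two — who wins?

Round 1 first-place votes: D 199, B 327, C 166, E 0, A 0.
B and D advance.
Runoff: B is preferred to D by 327 voters; D by 365.
D wins the runoff.

D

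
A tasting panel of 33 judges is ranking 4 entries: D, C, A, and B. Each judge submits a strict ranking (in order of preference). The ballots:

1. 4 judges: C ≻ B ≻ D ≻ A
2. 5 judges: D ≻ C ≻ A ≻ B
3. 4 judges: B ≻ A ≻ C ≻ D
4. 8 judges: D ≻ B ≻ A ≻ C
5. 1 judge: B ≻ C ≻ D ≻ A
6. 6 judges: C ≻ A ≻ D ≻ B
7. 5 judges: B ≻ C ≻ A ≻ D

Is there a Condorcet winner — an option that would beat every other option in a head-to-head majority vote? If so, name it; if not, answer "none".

Checking pairwise contests:
C beats D 20–13.
B beats C 18–15.
D beats A 18–15.
D beats B 19–14.
Every option loses at least one head-to-head, so there is no Condorcet winner.

none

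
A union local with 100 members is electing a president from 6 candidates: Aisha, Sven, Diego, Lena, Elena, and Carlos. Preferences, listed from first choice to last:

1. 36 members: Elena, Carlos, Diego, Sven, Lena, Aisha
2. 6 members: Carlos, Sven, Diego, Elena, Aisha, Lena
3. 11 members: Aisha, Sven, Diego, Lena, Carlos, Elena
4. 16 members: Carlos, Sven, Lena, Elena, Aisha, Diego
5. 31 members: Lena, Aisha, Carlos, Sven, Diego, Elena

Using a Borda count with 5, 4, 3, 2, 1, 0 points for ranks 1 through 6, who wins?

Carlos

Aisha: 36·0 + 6·1 + 11·5 + 16·1 + 31·4 = 201
Sven: 36·2 + 6·4 + 11·4 + 16·4 + 31·2 = 266
Diego: 36·3 + 6·3 + 11·3 + 16·0 + 31·1 = 190
Lena: 36·1 + 6·0 + 11·2 + 16·3 + 31·5 = 261
Elena: 36·5 + 6·2 + 11·0 + 16·2 + 31·0 = 224
Carlos: 36·4 + 6·5 + 11·1 + 16·5 + 31·3 = 358
Carlos has the highest Borda score (358).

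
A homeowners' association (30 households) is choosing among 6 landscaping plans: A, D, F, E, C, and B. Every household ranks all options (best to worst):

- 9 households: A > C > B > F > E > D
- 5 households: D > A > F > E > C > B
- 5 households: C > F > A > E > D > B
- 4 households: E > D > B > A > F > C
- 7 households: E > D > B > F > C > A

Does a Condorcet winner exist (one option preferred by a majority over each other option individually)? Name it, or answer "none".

Checking pairwise contests:
D beats A 16–14.
E beats D 25–5.
A beats F 18–12.
A beats E 19–11.
A beats C 18–12.
A beats B 19–11.
Every option loses at least one head-to-head, so there is no Condorcet winner.

none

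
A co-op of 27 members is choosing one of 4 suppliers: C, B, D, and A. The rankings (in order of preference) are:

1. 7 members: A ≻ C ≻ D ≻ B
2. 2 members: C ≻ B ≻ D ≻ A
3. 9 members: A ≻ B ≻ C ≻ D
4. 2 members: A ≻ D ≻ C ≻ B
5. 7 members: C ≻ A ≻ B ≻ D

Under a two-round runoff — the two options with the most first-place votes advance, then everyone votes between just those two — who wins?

A

Round 1 first-place votes: C 9, B 0, D 0, A 18.
A and C advance.
Runoff: A is preferred to C by 18 voters; C by 9.
A wins the runoff.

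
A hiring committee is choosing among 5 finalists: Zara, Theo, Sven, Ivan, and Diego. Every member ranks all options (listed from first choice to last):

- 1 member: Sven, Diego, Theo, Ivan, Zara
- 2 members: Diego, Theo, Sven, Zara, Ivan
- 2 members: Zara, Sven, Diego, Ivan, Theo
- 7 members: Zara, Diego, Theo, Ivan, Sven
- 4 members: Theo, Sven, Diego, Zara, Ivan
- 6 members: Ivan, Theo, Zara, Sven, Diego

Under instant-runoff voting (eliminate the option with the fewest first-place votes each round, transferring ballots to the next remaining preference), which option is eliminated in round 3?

Round 1: Zara 9, Theo 4, Sven 1, Ivan 6, Diego 2. Eliminate Sven.
Round 2: Zara 9, Theo 4, Ivan 6, Diego 3. Eliminate Diego.
Round 3: Zara 9, Theo 7, Ivan 6. Eliminate Ivan.

Ivan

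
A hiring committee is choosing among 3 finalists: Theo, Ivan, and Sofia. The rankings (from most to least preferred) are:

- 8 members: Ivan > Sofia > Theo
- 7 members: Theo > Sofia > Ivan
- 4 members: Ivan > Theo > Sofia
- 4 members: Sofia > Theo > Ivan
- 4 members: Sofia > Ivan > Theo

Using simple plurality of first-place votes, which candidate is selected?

First-place votes: Theo 7, Ivan 12, Sofia 8.
Ivan has the most first-place votes.

Ivan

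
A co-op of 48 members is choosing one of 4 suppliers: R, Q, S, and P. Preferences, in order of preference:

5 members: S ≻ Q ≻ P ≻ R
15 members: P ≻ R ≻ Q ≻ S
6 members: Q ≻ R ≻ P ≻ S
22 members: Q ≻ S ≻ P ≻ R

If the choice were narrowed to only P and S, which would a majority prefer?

Voters preferring P to S: 21; preferring S to P: 27.
S wins the head-to-head.

S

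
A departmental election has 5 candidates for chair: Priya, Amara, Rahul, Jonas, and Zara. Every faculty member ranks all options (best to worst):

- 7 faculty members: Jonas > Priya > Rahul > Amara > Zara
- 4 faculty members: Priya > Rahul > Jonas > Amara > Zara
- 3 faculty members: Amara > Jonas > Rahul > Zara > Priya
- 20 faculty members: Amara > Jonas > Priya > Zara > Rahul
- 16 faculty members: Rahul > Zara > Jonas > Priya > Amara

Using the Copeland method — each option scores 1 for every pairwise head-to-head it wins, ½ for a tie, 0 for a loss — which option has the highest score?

Jonas

Priya: beats Amara, Rahul, and Zara; loses to Jonas → score 3.
Amara: beats Zara; loses to Priya, Rahul, and Jonas → score 1.
Rahul: beats Amara and Zara; loses to Priya and Jonas → score 2.
Jonas: beats Priya, Amara, Rahul, and Zara → score 4.
Zara: loses to Priya, Amara, Rahul, and Jonas → score 0.
Jonas has the best pairwise record.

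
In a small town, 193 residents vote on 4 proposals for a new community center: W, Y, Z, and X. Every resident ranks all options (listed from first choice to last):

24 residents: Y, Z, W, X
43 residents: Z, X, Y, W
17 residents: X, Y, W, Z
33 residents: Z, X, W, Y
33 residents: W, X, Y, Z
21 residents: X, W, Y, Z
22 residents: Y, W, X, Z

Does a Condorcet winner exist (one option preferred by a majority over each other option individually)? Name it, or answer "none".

Checking pairwise contests:
Y beats W 106–87.
X beats Y 147–46.
Y beats Z 117–76.
Z beats X 100–93.
Every option loses at least one head-to-head, so there is no Condorcet winner.

none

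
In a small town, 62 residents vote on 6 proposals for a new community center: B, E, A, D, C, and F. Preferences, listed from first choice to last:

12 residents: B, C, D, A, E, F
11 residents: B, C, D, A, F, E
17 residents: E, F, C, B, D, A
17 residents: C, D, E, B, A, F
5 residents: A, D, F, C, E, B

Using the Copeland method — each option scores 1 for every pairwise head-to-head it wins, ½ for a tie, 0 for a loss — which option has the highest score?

C

B: beats A, D, and F; loses to E and C → score 3.
E: beats B, A, and F; loses to D and C → score 3.
A: beats F; loses to B, E, D, and C → score 1.
D: beats E, A, and F; loses to B and C → score 3.
C: beats B, E, A, D, and F → score 5.
F: loses to B, E, A, D, and C → score 0.
C has the best pairwise record.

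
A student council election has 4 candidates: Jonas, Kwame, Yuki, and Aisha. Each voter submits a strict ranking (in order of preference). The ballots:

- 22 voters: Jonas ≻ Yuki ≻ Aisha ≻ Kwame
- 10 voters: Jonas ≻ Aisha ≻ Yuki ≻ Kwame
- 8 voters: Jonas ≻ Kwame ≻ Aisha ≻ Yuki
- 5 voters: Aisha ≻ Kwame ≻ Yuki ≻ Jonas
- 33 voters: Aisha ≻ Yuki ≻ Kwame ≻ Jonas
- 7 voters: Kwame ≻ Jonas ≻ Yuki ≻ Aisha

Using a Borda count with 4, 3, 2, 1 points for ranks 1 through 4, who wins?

Jonas: 22·4 + 10·4 + 8·4 + 5·1 + 33·1 + 7·3 = 219
Kwame: 22·1 + 10·1 + 8·3 + 5·3 + 33·2 + 7·4 = 165
Yuki: 22·3 + 10·2 + 8·1 + 5·2 + 33·3 + 7·2 = 217
Aisha: 22·2 + 10·3 + 8·2 + 5·4 + 33·4 + 7·1 = 249
Aisha has the highest Borda score (249).

Aisha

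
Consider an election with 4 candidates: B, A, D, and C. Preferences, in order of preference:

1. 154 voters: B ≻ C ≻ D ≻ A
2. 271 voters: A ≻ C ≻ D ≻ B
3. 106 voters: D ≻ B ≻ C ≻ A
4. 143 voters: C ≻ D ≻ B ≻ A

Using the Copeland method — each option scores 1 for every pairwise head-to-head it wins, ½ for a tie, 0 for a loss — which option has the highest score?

C

B: beats A; loses to D and C → score 1.
A: loses to B, D, and C → score 0.
D: beats B and A; loses to C → score 2.
C: beats B, A, and D → score 3.
C has the best pairwise record.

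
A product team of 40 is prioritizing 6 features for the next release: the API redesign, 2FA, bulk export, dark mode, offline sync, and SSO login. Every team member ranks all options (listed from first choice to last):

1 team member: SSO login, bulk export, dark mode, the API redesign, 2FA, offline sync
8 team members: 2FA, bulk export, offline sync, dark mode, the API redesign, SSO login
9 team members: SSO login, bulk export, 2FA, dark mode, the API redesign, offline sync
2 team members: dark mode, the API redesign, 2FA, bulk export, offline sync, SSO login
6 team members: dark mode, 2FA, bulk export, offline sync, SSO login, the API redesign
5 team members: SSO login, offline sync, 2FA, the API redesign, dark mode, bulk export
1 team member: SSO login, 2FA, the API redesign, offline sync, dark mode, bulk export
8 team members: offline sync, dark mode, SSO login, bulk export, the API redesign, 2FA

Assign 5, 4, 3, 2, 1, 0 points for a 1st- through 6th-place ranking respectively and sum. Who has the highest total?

the API redesign: 1·2 + 8·1 + 9·1 + 2·4 + 6·0 + 5·2 + 1·3 + 8·1 = 48
2FA: 1·1 + 8·5 + 9·3 + 2·3 + 6·4 + 5·3 + 1·4 + 8·0 = 117
bulk export: 1·4 + 8·4 + 9·4 + 2·2 + 6·3 + 5·0 + 1·0 + 8·2 = 110
dark mode: 1·3 + 8·2 + 9·2 + 2·5 + 6·5 + 5·1 + 1·1 + 8·4 = 115
offline sync: 1·0 + 8·3 + 9·0 + 2·1 + 6·2 + 5·4 + 1·2 + 8·5 = 100
SSO login: 1·5 + 8·0 + 9·5 + 2·0 + 6·1 + 5·5 + 1·5 + 8·3 = 110
2FA has the highest Borda score (117).

2FA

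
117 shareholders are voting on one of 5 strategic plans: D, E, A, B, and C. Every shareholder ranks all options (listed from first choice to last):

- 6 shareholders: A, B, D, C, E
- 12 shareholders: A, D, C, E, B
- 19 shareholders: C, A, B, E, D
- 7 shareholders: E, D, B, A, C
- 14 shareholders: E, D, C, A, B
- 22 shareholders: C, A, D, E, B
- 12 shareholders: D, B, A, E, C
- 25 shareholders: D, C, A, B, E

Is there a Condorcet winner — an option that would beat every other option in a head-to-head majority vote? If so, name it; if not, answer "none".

Checking pairwise contests:
A beats D 59–58.
D beats E 77–40.
C beats A 80–37.
D beats B 92–25.
D beats C 76–41.
Every option loses at least one head-to-head, so there is no Condorcet winner.

none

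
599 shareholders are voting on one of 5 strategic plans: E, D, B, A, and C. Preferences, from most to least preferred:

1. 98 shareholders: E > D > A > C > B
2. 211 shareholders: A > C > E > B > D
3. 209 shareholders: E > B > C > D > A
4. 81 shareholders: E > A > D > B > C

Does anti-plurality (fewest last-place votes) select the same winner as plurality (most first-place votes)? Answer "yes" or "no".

Anti-plurality — last-place votes: E 0, D 211, B 98, A 209, C 81. Winner: E.
Plurality — first-place votes: E 388, D 0, B 0, A 211, C 0. Winner: E.
The two methods agree.

yes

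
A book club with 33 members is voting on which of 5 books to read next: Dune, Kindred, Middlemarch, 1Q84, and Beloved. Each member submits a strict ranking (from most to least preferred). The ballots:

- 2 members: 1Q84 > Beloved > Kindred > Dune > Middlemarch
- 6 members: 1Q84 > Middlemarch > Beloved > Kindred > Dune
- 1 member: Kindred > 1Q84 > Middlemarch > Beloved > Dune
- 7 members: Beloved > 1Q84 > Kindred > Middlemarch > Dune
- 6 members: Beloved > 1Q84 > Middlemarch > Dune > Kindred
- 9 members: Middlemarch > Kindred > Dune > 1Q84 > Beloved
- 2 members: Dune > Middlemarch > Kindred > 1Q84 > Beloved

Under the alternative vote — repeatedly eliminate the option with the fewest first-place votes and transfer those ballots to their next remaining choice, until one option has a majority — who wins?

Round 1: Dune 2, Kindred 1, Middlemarch 9, 1Q84 8, Beloved 13. Eliminate Kindred.
Round 2: Dune 2, Middlemarch 9, 1Q84 9, Beloved 13. Eliminate Dune.
Round 3: Middlemarch 11, 1Q84 9, Beloved 13. Eliminate 1Q84.
Round 4: Middlemarch 18, Beloved 15. Middlemarch has a majority.

Middlemarch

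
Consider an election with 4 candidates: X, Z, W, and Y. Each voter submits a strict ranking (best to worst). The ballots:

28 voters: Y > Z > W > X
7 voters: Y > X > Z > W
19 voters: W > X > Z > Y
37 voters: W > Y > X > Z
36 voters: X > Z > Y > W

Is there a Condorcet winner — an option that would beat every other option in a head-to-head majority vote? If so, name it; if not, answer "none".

Y

Y vs X: 72–55 for Y.
Y vs Z: 72–55 for Y.
Y vs W: 71–56 for Y.
Y beats every other option head-to-head.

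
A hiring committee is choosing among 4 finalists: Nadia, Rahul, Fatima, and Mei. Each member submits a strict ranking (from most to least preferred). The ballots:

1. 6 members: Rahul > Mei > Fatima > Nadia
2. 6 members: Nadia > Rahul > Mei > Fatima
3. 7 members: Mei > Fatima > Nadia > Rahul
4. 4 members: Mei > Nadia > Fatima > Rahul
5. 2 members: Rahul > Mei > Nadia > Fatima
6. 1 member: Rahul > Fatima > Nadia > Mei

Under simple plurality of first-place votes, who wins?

Mei

First-place votes: Nadia 6, Rahul 9, Fatima 0, Mei 11.
Mei has the most first-place votes.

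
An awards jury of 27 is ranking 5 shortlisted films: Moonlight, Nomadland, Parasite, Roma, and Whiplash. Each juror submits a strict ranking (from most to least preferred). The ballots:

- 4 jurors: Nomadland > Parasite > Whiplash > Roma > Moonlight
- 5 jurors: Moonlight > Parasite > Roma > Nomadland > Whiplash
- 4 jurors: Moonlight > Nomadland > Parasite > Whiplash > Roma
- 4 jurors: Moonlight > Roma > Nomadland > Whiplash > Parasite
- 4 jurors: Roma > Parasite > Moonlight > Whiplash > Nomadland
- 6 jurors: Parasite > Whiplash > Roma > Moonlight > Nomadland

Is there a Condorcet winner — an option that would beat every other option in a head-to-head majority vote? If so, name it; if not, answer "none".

Parasite

Parasite vs Moonlight: 14–13 for Parasite.
Parasite vs Nomadland: 15–12 for Parasite.
Parasite vs Roma: 19–8 for Parasite.
Parasite vs Whiplash: 23–4 for Parasite.
Parasite beats every other option head-to-head.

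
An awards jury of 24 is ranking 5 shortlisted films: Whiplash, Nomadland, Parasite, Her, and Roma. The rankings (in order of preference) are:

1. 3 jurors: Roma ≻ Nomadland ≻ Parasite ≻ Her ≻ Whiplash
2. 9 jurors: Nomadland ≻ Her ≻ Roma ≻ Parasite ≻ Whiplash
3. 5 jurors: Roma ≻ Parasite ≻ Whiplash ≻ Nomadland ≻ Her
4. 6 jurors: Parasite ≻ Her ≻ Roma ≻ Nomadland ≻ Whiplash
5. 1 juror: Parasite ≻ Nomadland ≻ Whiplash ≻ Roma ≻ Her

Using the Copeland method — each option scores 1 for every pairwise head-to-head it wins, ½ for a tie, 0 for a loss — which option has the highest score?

Whiplash: loses to Nomadland, Parasite, Her, and Roma → score 0.
Nomadland: beats Whiplash and Her; ties Parasite; loses to Roma → score 2.5.
Parasite: beats Whiplash and Her; ties Nomadland; loses to Roma → score 2.5.
Her: beats Whiplash and Roma; loses to Nomadland and Parasite → score 2.
Roma: beats Whiplash, Nomadland, and Parasite; loses to Her → score 3.
Roma has the best pairwise record.

Roma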